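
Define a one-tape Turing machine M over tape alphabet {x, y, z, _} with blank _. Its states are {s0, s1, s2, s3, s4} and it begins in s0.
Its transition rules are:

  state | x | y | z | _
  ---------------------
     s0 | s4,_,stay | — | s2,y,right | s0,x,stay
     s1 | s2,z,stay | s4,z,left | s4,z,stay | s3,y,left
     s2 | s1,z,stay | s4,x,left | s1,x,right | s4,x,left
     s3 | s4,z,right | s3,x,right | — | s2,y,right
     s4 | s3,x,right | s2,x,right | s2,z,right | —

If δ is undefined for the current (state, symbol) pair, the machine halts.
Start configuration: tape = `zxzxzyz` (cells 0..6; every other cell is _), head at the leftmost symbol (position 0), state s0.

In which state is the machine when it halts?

s4

state=s0 head=0 tape=[z]xzxzyz___   (s0,z)→(s2,y,right)
state=s2 head=1 tape=y[x]zxzyz___   (s2,x)→(s1,z,stay)
state=s1 head=1 tape=y[z]zxzyz___   (s1,z)→(s4,z,stay)
state=s4 head=1 tape=y[z]zxzyz___   (s4,z)→(s2,z,right)
state=s2 head=2 tape=yz[z]xzyz___   (s2,z)→(s1,x,right)
state=s1 head=3 tape=yzx[x]zyz___   (s1,x)→(s2,z,stay)
state=s2 head=3 tape=yzx[z]zyz___   (s2,z)→(s1,x,right)
state=s1 head=4 tape=yzxx[z]yz___   (s1,z)→(s4,z,stay)
state=s4 head=4 tape=yzxx[z]yz___   (s4,z)→(s2,z,right)
state=s2 head=5 tape=yzxxz[y]z___   (s2,y)→(s4,x,left)
state=s4 head=4 tape=yzxx[z]xz___   (s4,z)→(s2,z,right)
state=s2 head=5 tape=yzxxz[x]z___   (s2,x)→(s1,z,stay)
state=s1 head=5 tape=yzxxz[z]z___   (s1,z)→(s4,z,stay)
state=s4 head=5 tape=yzxxz[z]z___   (s4,z)→(s2,z,right)
state=s2 head=6 tape=yzxxzz[z]___   (s2,z)→(s1,x,right)
state=s1 head=7 tape=yzxxzzx[_]__   (s1,_)→(s3,y,left)
state=s3 head=6 tape=yzxxzz[x]y__   (s3,x)→(s4,z,right)
state=s4 head=7 tape=yzxxzzz[y]__   (s4,y)→(s2,x,right)
state=s2 head=8 tape=yzxxzzzx[_]_   (s2,_)→(s4,x,left)
state=s4 head=7 tape=yzxxzzz[x]x_   (s4,x)→(s3,x,right)
state=s3 head=8 tape=yzxxzzzx[x]_   (s3,x)→(s4,z,right)
state=s4 head=9 tape=yzxxzzzxz[_]
No transition is defined for (s4, _); M halts in state s4.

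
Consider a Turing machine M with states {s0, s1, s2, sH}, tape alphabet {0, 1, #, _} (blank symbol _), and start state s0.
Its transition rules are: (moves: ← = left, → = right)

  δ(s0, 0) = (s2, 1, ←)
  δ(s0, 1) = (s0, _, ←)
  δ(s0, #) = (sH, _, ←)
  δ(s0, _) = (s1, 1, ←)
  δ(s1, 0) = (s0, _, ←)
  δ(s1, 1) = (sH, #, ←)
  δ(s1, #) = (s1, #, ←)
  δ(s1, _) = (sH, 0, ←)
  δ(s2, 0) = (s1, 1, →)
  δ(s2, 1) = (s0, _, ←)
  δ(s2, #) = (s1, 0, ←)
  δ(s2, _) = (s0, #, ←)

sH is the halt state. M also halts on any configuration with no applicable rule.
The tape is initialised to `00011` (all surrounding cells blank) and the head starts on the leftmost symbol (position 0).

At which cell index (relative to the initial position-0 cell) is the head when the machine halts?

state=s0 head=0 tape=____[0]0011   (s0,0)→(s2,1,←)
state=s2 head=-1 tape=___[_]10011   (s2,_)→(s0,#,←)
state=s0 head=-2 tape=__[_]#10011   (s0,_)→(s1,1,←)
state=s1 head=-3 tape=_[_]1#10011   (s1,_)→(sH,0,←)
state=sH head=-4 tape=[_]01#10011
At halt the head is at cell -4.

-4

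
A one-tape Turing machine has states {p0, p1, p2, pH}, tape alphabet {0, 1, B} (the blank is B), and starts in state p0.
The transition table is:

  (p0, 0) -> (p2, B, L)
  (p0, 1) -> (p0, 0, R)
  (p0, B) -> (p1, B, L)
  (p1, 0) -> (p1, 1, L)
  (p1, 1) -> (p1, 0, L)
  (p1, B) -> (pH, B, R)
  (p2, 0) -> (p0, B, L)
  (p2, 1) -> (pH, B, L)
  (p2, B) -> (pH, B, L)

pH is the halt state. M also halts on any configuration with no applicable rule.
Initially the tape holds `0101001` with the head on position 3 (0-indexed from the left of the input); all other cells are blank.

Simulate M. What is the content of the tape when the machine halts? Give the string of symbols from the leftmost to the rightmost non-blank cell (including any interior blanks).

state=p0 head=3 tape=010[1]001   (p0,1)→(p0,0,R)
state=p0 head=4 tape=0100[0]01   (p0,0)→(p2,B,L)
state=p2 head=3 tape=010[0]B01   (p2,0)→(p0,B,L)
state=p0 head=2 tape=01[0]BB01   (p0,0)→(p2,B,L)
state=p2 head=1 tape=0[1]BBB01   (p2,1)→(pH,B,L)
state=pH head=0 tape=[0]BBBB01
The non-blank tape span at halt is 0BBBB01.

0BBBB01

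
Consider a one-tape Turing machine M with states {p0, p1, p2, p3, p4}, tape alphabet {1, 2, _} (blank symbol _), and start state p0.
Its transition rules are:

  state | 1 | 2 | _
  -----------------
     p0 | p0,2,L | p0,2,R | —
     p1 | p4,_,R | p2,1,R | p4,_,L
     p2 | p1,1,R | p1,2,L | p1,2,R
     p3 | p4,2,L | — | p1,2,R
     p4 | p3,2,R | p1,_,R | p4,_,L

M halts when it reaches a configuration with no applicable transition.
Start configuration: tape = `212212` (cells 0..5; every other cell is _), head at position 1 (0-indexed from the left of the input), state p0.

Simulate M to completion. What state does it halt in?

p0 | 2[1]2212_   read 1 → write 2, move L, go to p0
p0 | [2]22212_   read 2 → write 2, move R, go to p0
p0 | 2[2]2212_   read 2 → write 2, move R, go to p0
p0 | 22[2]212_   read 2 → write 2, move R, go to p0
p0 | 222[2]12_   read 2 → write 2, move R, go to p0
p0 | 2222[1]2_   read 1 → write 2, move L, go to p0
p0 | 222[2]22_   read 2 → write 2, move R, go to p0
p0 | 2222[2]2_   read 2 → write 2, move R, go to p0
p0 | 22222[2]_   read 2 → write 2, move R, go to p0
p0 | 222222[_]
No transition is defined for (p0, _); M halts in state p0.

p0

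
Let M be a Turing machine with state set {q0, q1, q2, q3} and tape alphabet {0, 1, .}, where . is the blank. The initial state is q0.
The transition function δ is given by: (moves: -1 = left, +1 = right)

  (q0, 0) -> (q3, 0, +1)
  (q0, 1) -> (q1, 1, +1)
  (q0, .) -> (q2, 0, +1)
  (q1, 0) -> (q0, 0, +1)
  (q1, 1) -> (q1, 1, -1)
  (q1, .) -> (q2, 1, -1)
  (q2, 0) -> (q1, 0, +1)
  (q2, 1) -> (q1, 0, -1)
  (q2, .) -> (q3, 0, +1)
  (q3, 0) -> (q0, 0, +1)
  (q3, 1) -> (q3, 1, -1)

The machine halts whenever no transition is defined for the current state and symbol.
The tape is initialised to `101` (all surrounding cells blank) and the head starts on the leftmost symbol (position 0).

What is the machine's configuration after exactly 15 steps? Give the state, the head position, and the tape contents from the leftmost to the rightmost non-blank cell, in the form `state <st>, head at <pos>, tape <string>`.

state q3, head at 3, tape 10001

q0 | [1]01..   read 1 → write 1, move +1, go to q1
q1 | 1[0]1..   read 0 → write 0, move +1, go to q0
q0 | 10[1]..   read 1 → write 1, move +1, go to q1
q1 | 101[.].   read . → write 1, move -1, go to q2
q2 | 10[1]1.   read 1 → write 0, move -1, go to q1
q1 | 1[0]01.   read 0 → write 0, move +1, go to q0
q0 | 10[0]1.   read 0 → write 0, move +1, go to q3
q3 | 100[1].   read 1 → write 1, move -1, go to q3
q3 | 10[0]1.   read 0 → write 0, move +1, go to q0
q0 | 100[1].   read 1 → write 1, move +1, go to q1
q1 | 1001[.]   read . → write 1, move -1, go to q2
q2 | 100[1]1   read 1 → write 0, move -1, go to q1
q1 | 10[0]01   read 0 → write 0, move +1, go to q0
q0 | 100[0]1   read 0 → write 0, move +1, go to q3
q3 | 1000[1]   read 1 → write 1, move -1, go to q3
q3 | 100[0]1
After 15 steps: state q3, head at 3, tape 10001.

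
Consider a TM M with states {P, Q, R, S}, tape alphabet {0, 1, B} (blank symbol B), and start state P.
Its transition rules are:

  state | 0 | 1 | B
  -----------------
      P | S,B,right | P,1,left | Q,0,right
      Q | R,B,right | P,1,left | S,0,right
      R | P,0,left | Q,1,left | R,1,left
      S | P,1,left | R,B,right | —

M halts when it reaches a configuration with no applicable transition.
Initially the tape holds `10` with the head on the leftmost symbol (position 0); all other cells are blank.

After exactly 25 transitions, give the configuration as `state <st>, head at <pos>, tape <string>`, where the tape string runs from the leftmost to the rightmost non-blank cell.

state=P head=0 tape=B[1]0BB   (P,1)→(P,1,left)
state=P head=-1 tape=[B]10BB   (P,B)→(Q,0,right)
state=Q head=0 tape=0[1]0BB   (Q,1)→(P,1,left)
state=P head=-1 tape=[0]10BB   (P,0)→(S,B,right)
state=S head=0 tape=B[1]0BB   (S,1)→(R,B,right)
state=R head=1 tape=BB[0]BB   (R,0)→(P,0,left)
state=P head=0 tape=B[B]0BB   (P,B)→(Q,0,right)
state=Q head=1 tape=B0[0]BB   (Q,0)→(R,B,right)
state=R head=2 tape=B0B[B]B   (R,B)→(R,1,left)
state=R head=1 tape=B0[B]1B   (R,B)→(R,1,left)
state=R head=0 tape=B[0]11B   (R,0)→(P,0,left)
state=P head=-1 tape=[B]011B   (P,B)→(Q,0,right)
state=Q head=0 tape=0[0]11B   (Q,0)→(R,B,right)
state=R head=1 tape=0B[1]1B   (R,1)→(Q,1,left)
state=Q head=0 tape=0[B]11B   (Q,B)→(S,0,right)
state=S head=1 tape=00[1]1B   (S,1)→(R,B,right)
state=R head=2 tape=00B[1]B   (R,1)→(Q,1,left)
state=Q head=1 tape=00[B]1B   (Q,B)→(S,0,right)
state=S head=2 tape=000[1]B   (S,1)→(R,B,right)
state=R head=3 tape=000B[B]   (R,B)→(R,1,left)
state=R head=2 tape=000[B]1   (R,B)→(R,1,left)
state=R head=1 tape=00[0]11   (R,0)→(P,0,left)
state=P head=0 tape=0[0]011   (P,0)→(S,B,right)
state=S head=1 tape=0B[0]11   (S,0)→(P,1,left)
state=P head=0 tape=0[B]111   (P,B)→(Q,0,right)
state=Q head=1 tape=00[1]11
After 25 steps: state Q, head at 1, tape 00111.

state Q, head at 1, tape 00111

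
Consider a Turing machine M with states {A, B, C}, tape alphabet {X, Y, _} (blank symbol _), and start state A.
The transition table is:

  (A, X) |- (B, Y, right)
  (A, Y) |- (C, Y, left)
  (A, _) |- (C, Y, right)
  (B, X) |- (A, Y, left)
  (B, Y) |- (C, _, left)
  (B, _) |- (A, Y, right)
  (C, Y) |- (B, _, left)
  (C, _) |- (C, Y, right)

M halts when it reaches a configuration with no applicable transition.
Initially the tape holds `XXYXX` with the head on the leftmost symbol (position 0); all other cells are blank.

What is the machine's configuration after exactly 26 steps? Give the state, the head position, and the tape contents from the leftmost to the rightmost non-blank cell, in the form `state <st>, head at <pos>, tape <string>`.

A | ____[X]XYXX   read X → write Y, move right, go to B
B | ____Y[X]YXX   read X → write Y, move left, go to A
A | ____[Y]YYXX   read Y → write Y, move left, go to C
C | ___[_]YYYXX   read _ → write Y, move right, go to C
C | ___Y[Y]YYXX   read Y → write _, move left, go to B
B | ___[Y]_YYXX   read Y → write _, move left, go to C
C | __[_]__YYXX   read _ → write Y, move right, go to C
C | __Y[_]_YYXX   read _ → write Y, move right, go to C
C | __YY[_]YYXX   read _ → write Y, move right, go to C
C | __YYY[Y]YXX   read Y → write _, move left, go to B
B | __YY[Y]_YXX   read Y → write _, move left, go to C
C | __Y[Y]__YXX   read Y → write _, move left, go to B
B | __[Y]___YXX   read Y → write _, move left, go to C
C | _[_]____YXX   read _ → write Y, move right, go to C
C | _Y[_]___YXX   read _ → write Y, move right, go to C
C | _YY[_]__YXX   read _ → write Y, move right, go to C
C | _YYY[_]_YXX   read _ → write Y, move right, go to C
C | _YYYY[_]YXX   read _ → write Y, move right, go to C
C | _YYYYY[Y]XX   read Y → write _, move left, go to B
B | _YYYY[Y]_XX   read Y → write _, move left, go to C
C | _YYY[Y]__XX   read Y → write _, move left, go to B
B | _YY[Y]___XX   read Y → write _, move left, go to C
C | _Y[Y]____XX   read Y → write _, move left, go to B
B | _[Y]_____XX   read Y → write _, move left, go to C
C | [_]______XX   read _ → write Y, move right, go to C
C | Y[_]_____XX   read _ → write Y, move right, go to C
C | YY[_]____XX
After 26 steps: state C, head at -2, tape YY_____XX.

state C, head at -2, tape YY_____XX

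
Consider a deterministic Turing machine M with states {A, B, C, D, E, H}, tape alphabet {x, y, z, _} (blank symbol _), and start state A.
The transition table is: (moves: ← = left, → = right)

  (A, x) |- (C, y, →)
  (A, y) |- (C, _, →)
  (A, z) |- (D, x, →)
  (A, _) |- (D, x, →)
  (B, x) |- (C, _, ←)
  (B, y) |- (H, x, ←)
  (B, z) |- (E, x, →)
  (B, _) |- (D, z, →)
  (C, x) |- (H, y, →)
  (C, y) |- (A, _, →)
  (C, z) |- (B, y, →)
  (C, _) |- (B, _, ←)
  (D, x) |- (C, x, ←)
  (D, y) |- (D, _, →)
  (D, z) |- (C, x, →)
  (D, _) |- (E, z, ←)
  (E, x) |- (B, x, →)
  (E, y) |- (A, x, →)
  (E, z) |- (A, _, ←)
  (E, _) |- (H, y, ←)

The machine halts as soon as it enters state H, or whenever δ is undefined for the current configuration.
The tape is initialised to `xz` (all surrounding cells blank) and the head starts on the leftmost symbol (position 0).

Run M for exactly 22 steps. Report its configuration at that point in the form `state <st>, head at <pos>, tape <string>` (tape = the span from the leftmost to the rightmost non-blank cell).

state=A head=0 tape=_[x]z__   (A,x)→(C,y,→)
state=C head=1 tape=_y[z]__   (C,z)→(B,y,→)
state=B head=2 tape=_yy[_]_   (B,_)→(D,z,→)
state=D head=3 tape=_yyz[_]   (D,_)→(E,z,←)
state=E head=2 tape=_yy[z]z   (E,z)→(A,_,←)
state=A head=1 tape=_y[y]_z   (A,y)→(C,_,→)
state=C head=2 tape=_y_[_]z   (C,_)→(B,_,←)
state=B head=1 tape=_y[_]_z   (B,_)→(D,z,→)
state=D head=2 tape=_yz[_]z   (D,_)→(E,z,←)
state=E head=1 tape=_y[z]zz   (E,z)→(A,_,←)
state=A head=0 tape=_[y]_zz   (A,y)→(C,_,→)
state=C head=1 tape=__[_]zz   (C,_)→(B,_,←)
state=B head=0 tape=_[_]_zz   (B,_)→(D,z,→)
state=D head=1 tape=_z[_]zz   (D,_)→(E,z,←)
state=E head=0 tape=_[z]zzz   (E,z)→(A,_,←)
state=A head=-1 tape=[_]_zzz   (A,_)→(D,x,→)
state=D head=0 tape=x[_]zzz   (D,_)→(E,z,←)
state=E head=-1 tape=[x]zzzz   (E,x)→(B,x,→)
state=B head=0 tape=x[z]zzz   (B,z)→(E,x,→)
state=E head=1 tape=xx[z]zz   (E,z)→(A,_,←)
state=A head=0 tape=x[x]_zz   (A,x)→(C,y,→)
state=C head=1 tape=xy[_]zz   (C,_)→(B,_,←)
state=B head=0 tape=x[y]_zz
After 22 steps: state B, head at 0, tape xy_zz.

state B, head at 0, tape xy_zz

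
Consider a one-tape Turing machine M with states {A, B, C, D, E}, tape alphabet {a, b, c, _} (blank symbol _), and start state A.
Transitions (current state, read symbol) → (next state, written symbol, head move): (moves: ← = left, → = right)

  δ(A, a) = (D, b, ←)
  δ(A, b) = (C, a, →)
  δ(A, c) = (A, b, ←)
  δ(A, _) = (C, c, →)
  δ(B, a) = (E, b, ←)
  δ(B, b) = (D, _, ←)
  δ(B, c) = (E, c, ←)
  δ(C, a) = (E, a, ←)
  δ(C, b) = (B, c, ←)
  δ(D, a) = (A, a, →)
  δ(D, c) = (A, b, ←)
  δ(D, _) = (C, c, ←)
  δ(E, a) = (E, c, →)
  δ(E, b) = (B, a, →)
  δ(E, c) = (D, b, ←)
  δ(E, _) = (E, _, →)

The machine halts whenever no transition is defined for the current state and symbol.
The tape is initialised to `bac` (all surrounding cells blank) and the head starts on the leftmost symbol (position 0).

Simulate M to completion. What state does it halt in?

C

state=A head=0 tape=___[b]ac   (A,b)→(C,a,→)
state=C head=1 tape=___a[a]c   (C,a)→(E,a,←)
state=E head=0 tape=___[a]ac   (E,a)→(E,c,→)
state=E head=1 tape=___c[a]c   (E,a)→(E,c,→)
state=E head=2 tape=___cc[c]   (E,c)→(D,b,←)
state=D head=1 tape=___c[c]b   (D,c)→(A,b,←)
state=A head=0 tape=___[c]bb   (A,c)→(A,b,←)
state=A head=-1 tape=__[_]bbb   (A,_)→(C,c,→)
state=C head=0 tape=__c[b]bb   (C,b)→(B,c,←)
state=B head=-1 tape=__[c]cbb   (B,c)→(E,c,←)
state=E head=-2 tape=_[_]ccbb   (E,_)→(E,_,→)
state=E head=-1 tape=__[c]cbb   (E,c)→(D,b,←)
state=D head=-2 tape=_[_]bcbb   (D,_)→(C,c,←)
state=C head=-3 tape=[_]cbcbb
No transition is defined for (C, _); M halts in state C.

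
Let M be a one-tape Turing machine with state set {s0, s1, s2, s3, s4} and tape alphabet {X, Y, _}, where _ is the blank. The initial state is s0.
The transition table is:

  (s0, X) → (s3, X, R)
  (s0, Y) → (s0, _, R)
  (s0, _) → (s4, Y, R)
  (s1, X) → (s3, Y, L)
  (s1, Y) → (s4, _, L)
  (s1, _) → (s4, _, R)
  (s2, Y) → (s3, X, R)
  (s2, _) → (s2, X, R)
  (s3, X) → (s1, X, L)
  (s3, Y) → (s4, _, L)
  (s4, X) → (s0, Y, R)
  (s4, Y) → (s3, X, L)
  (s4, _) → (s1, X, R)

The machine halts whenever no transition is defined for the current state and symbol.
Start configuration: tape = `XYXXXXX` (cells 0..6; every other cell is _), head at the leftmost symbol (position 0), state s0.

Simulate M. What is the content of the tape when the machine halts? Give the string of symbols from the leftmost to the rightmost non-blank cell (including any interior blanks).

s0 | _[X]YXXXXX   read X → write X, move R, go to s3
s3 | _X[Y]XXXXX   read Y → write _, move L, go to s4
s4 | _[X]_XXXXX   read X → write Y, move R, go to s0
s0 | _Y[_]XXXXX   read _ → write Y, move R, go to s4
s4 | _YY[X]XXXX   read X → write Y, move R, go to s0
s0 | _YYY[X]XXX   read X → write X, move R, go to s3
s3 | _YYYX[X]XX   read X → write X, move L, go to s1
s1 | _YYY[X]XXX   read X → write Y, move L, go to s3
s3 | _YY[Y]YXXX   read Y → write _, move L, go to s4
s4 | _Y[Y]_YXXX   read Y → write X, move L, go to s3
s3 | _[Y]X_YXXX   read Y → write _, move L, go to s4
s4 | [_]_X_YXXX   read _ → write X, move R, go to s1
s1 | X[_]X_YXXX   read _ → write _, move R, go to s4
s4 | X_[X]_YXXX   read X → write Y, move R, go to s0
s0 | X_Y[_]YXXX   read _ → write Y, move R, go to s4
s4 | X_YY[Y]XXX   read Y → write X, move L, go to s3
s3 | X_Y[Y]XXXX   read Y → write _, move L, go to s4
s4 | X_[Y]_XXXX   read Y → write X, move L, go to s3
s3 | X[_]X_XXXX
The non-blank tape span at halt is X_X_XXXX.

X_X_XXXX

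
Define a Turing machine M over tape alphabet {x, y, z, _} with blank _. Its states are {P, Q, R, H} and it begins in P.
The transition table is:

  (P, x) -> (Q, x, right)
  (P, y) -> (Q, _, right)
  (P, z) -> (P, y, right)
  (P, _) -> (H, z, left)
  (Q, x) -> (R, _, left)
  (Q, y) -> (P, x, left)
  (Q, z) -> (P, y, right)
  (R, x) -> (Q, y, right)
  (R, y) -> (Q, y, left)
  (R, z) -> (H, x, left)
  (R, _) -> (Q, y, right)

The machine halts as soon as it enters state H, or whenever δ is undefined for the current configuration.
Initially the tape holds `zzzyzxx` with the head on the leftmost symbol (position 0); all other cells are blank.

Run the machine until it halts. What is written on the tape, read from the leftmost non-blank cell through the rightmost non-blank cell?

state=P head=0 tape=[z]zzyzxx   (P,z)→(P,y,right)
state=P head=1 tape=y[z]zyzxx   (P,z)→(P,y,right)
state=P head=2 tape=yy[z]yzxx   (P,z)→(P,y,right)
state=P head=3 tape=yyy[y]zxx   (P,y)→(Q,_,right)
state=Q head=4 tape=yyy_[z]xx   (Q,z)→(P,y,right)
state=P head=5 tape=yyy_y[x]x   (P,x)→(Q,x,right)
state=Q head=6 tape=yyy_yx[x]   (Q,x)→(R,_,left)
state=R head=5 tape=yyy_y[x]_   (R,x)→(Q,y,right)
state=Q head=6 tape=yyy_yy[_]
The non-blank tape span at halt is yyy_yy.

yyy_yy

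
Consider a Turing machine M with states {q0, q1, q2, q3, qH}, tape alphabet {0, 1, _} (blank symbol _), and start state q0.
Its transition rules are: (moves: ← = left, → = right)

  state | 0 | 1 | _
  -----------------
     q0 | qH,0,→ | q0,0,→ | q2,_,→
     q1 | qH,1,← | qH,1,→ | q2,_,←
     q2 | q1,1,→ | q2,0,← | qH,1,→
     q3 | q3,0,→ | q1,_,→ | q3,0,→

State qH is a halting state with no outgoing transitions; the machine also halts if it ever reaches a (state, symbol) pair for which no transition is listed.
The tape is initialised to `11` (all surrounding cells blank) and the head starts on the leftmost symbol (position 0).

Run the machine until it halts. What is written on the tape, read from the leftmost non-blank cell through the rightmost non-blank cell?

state=q0 head=0 tape=[1]1___   (q0,1)→(q0,0,→)
state=q0 head=1 tape=0[1]___   (q0,1)→(q0,0,→)
state=q0 head=2 tape=00[_]__   (q0,_)→(q2,_,→)
state=q2 head=3 tape=00_[_]_   (q2,_)→(qH,1,→)
state=qH head=4 tape=00_1[_]
The non-blank tape span at halt is 00_1.

00_1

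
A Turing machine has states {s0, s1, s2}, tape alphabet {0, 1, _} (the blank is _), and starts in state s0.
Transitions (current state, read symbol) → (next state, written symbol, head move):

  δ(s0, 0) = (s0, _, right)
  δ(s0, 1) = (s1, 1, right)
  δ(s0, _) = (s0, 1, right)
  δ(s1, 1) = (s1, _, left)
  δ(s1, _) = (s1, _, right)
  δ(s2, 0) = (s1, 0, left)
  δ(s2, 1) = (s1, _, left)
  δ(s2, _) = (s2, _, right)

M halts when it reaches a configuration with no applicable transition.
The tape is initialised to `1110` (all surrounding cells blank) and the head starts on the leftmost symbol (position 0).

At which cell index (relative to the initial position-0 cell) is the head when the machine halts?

s0 | _[1]110   read 1 → write 1, move right, go to s1
s1 | _1[1]10   read 1 → write _, move left, go to s1
s1 | _[1]_10   read 1 → write _, move left, go to s1
s1 | [_]__10   read _ → write _, move right, go to s1
s1 | _[_]_10   read _ → write _, move right, go to s1
s1 | __[_]10   read _ → write _, move right, go to s1
s1 | ___[1]0   read 1 → write _, move left, go to s1
s1 | __[_]_0   read _ → write _, move right, go to s1
s1 | ___[_]0   read _ → write _, move right, go to s1
s1 | ____[0]
At halt the head is at cell 3.

3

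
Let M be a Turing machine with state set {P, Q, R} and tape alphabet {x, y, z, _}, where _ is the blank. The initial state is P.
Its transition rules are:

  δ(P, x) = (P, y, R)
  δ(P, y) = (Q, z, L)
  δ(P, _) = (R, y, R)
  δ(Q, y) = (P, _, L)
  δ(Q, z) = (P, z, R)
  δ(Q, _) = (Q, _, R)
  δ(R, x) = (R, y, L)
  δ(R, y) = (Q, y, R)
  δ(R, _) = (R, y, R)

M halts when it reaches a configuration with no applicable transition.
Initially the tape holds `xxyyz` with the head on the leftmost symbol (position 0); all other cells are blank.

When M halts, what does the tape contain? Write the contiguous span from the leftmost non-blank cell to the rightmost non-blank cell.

P | _[x]xyyz   read x → write y, move R, go to P
P | _y[x]yyz   read x → write y, move R, go to P
P | _yy[y]yz   read y → write z, move L, go to Q
Q | _y[y]zyz   read y → write _, move L, go to P
P | _[y]_zyz   read y → write z, move L, go to Q
Q | [_]z_zyz   read _ → write _, move R, go to Q
Q | _[z]_zyz   read z → write z, move R, go to P
P | _z[_]zyz   read _ → write y, move R, go to R
R | _zy[z]yz
The non-blank tape span at halt is zyzyz.

zyzyz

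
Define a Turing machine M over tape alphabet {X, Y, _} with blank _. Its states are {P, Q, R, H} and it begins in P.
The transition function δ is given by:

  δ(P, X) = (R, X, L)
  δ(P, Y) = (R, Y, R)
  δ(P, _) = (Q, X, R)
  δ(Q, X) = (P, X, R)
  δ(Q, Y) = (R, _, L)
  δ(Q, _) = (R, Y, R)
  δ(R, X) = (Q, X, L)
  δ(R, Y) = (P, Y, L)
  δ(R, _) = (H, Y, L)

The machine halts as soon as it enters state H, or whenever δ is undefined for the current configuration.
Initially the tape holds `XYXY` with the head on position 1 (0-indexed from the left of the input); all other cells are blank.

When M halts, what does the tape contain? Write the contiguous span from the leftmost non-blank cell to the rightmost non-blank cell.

P | ___X[Y]XY   read Y → write Y, move R, go to R
R | ___XY[X]Y   read X → write X, move L, go to Q
Q | ___X[Y]XY   read Y → write _, move L, go to R
R | ___[X]_XY   read X → write X, move L, go to Q
Q | __[_]X_XY   read _ → write Y, move R, go to R
R | __Y[X]_XY   read X → write X, move L, go to Q
Q | __[Y]X_XY   read Y → write _, move L, go to R
R | _[_]_X_XY   read _ → write Y, move L, go to H
H | [_]Y_X_XY
The non-blank tape span at halt is Y_X_XY.

Y_X_XY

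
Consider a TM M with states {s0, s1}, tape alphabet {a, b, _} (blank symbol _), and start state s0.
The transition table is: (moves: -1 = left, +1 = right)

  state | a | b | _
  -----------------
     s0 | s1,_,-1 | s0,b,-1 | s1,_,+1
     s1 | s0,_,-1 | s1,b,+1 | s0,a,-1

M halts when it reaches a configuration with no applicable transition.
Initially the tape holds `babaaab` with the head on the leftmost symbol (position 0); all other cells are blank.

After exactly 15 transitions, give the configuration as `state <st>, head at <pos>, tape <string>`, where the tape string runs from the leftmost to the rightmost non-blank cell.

state s1, head at 1, tape b_baaab

s0 | _[b]abaaab   read b → write b, move -1, go to s0
s0 | [_]babaaab   read _ → write _, move +1, go to s1
s1 | _[b]abaaab   read b → write b, move +1, go to s1
s1 | _b[a]baaab   read a → write _, move -1, go to s0
s0 | _[b]_baaab   read b → write b, move -1, go to s0
s0 | [_]b_baaab   read _ → write _, move +1, go to s1
s1 | _[b]_baaab   read b → write b, move +1, go to s1
s1 | _b[_]baaab   read _ → write a, move -1, go to s0
s0 | _[b]abaaab   read b → write b, move -1, go to s0
s0 | [_]babaaab   read _ → write _, move +1, go to s1
s1 | _[b]abaaab   read b → write b, move +1, go to s1
s1 | _b[a]baaab   read a → write _, move -1, go to s0
s0 | _[b]_baaab   read b → write b, move -1, go to s0
s0 | [_]b_baaab   read _ → write _, move +1, go to s1
s1 | _[b]_baaab   read b → write b, move +1, go to s1
s1 | _b[_]baaab
After 15 steps: state s1, head at 1, tape b_baaab.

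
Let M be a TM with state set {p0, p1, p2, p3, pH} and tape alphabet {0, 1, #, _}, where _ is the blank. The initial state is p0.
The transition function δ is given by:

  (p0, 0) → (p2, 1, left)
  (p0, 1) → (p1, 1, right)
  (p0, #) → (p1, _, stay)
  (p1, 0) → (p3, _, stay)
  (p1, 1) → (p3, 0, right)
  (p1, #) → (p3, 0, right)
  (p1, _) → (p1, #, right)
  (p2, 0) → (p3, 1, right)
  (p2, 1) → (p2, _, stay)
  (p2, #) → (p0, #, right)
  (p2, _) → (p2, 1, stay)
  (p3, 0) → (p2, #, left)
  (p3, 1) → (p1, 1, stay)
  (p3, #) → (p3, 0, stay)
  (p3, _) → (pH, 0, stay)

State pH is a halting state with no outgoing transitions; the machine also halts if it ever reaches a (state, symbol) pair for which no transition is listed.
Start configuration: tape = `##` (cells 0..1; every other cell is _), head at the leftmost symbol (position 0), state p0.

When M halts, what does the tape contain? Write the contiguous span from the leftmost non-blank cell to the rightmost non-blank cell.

#00

p0 | [#]#_   read # → write _, move stay, go to p1
p1 | [_]#_   read _ → write #, move right, go to p1
p1 | #[#]_   read # → write 0, move right, go to p3
p3 | #0[_]   read _ → write 0, move stay, go to pH
pH | #0[0]
The non-blank tape span at halt is #00.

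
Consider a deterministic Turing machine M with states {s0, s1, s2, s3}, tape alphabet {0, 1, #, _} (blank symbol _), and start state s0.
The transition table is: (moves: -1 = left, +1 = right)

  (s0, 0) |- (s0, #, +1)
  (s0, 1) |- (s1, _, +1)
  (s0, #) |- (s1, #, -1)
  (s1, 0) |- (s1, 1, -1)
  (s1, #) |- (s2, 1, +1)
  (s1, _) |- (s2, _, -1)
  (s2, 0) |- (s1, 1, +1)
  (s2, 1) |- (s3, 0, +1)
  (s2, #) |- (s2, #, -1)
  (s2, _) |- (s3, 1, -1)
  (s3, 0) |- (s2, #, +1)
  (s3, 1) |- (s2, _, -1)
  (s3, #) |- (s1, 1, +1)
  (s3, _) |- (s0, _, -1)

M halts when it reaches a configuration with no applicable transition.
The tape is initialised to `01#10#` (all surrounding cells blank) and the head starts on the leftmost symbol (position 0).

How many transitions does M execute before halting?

state=s0 head=0 tape=[0]1#10#_   (s0,0)→(s0,#,+1)
state=s0 head=1 tape=#[1]#10#_   (s0,1)→(s1,_,+1)
state=s1 head=2 tape=#_[#]10#_   (s1,#)→(s2,1,+1)
state=s2 head=3 tape=#_1[1]0#_   (s2,1)→(s3,0,+1)
state=s3 head=4 tape=#_10[0]#_   (s3,0)→(s2,#,+1)
state=s2 head=5 tape=#_10#[#]_   (s2,#)→(s2,#,-1)
state=s2 head=4 tape=#_10[#]#_   (s2,#)→(s2,#,-1)
state=s2 head=3 tape=#_1[0]##_   (s2,0)→(s1,1,+1)
state=s1 head=4 tape=#_11[#]#_   (s1,#)→(s2,1,+1)
state=s2 head=5 tape=#_111[#]_   (s2,#)→(s2,#,-1)
state=s2 head=4 tape=#_11[1]#_   (s2,1)→(s3,0,+1)
state=s3 head=5 tape=#_110[#]_   (s3,#)→(s1,1,+1)
state=s1 head=6 tape=#_1101[_]   (s1,_)→(s2,_,-1)
state=s2 head=5 tape=#_110[1]_   (s2,1)→(s3,0,+1)
state=s3 head=6 tape=#_1100[_]   (s3,_)→(s0,_,-1)
state=s0 head=5 tape=#_110[0]_   (s0,0)→(s0,#,+1)
state=s0 head=6 tape=#_110#[_]
M halts after 16 transitions.

16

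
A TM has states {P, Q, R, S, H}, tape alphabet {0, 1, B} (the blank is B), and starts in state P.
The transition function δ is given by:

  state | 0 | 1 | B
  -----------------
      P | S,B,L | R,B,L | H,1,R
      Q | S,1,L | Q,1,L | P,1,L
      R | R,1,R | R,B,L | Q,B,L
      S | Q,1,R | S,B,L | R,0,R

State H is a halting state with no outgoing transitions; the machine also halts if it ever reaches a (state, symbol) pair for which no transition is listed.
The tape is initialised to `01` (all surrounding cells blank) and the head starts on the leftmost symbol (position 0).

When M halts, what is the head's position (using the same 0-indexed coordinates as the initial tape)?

state=P head=0 tape=BBBB[0]1   (P,0)→(S,B,L)
state=S head=-1 tape=BBB[B]B1   (S,B)→(R,0,R)
state=R head=0 tape=BBB0[B]1   (R,B)→(Q,B,L)
state=Q head=-1 tape=BBB[0]B1   (Q,0)→(S,1,L)
state=S head=-2 tape=BB[B]1B1   (S,B)→(R,0,R)
state=R head=-1 tape=BB0[1]B1   (R,1)→(R,B,L)
state=R head=-2 tape=BB[0]BB1   (R,0)→(R,1,R)
state=R head=-1 tape=BB1[B]B1   (R,B)→(Q,B,L)
state=Q head=-2 tape=BB[1]BB1   (Q,1)→(Q,1,L)
state=Q head=-3 tape=B[B]1BB1   (Q,B)→(P,1,L)
state=P head=-4 tape=[B]11BB1   (P,B)→(H,1,R)
state=H head=-3 tape=1[1]1BB1
At halt the head is at cell -3.

-3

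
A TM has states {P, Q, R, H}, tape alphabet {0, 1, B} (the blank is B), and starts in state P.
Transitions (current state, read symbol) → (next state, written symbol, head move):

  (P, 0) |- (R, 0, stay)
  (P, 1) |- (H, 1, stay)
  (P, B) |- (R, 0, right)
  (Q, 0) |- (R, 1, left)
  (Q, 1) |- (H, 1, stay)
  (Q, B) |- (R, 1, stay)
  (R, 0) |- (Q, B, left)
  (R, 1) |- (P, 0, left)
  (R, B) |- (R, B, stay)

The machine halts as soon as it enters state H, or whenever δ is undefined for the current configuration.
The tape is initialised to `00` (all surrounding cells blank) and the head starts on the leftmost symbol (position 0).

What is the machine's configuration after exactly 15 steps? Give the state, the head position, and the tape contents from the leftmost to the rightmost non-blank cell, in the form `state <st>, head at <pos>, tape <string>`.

state R, head at -3, tape 1BB0

state=P head=0 tape=BBB[0]0   (P,0)→(R,0,stay)
state=R head=0 tape=BBB[0]0   (R,0)→(Q,B,left)
state=Q head=-1 tape=BB[B]B0   (Q,B)→(R,1,stay)
state=R head=-1 tape=BB[1]B0   (R,1)→(P,0,left)
state=P head=-2 tape=B[B]0B0   (P,B)→(R,0,right)
state=R head=-1 tape=B0[0]B0   (R,0)→(Q,B,left)
state=Q head=-2 tape=B[0]BB0   (Q,0)→(R,1,left)
state=R head=-3 tape=[B]1BB0   (R,B)→(R,B,stay)
state=R head=-3 tape=[B]1BB0   (R,B)→(R,B,stay)
state=R head=-3 tape=[B]1BB0   (R,B)→(R,B,stay)
state=R head=-3 tape=[B]1BB0   (R,B)→(R,B,stay)
state=R head=-3 tape=[B]1BB0   (R,B)→(R,B,stay)
state=R head=-3 tape=[B]1BB0   (R,B)→(R,B,stay)
state=R head=-3 tape=[B]1BB0   (R,B)→(R,B,stay)
state=R head=-3 tape=[B]1BB0   (R,B)→(R,B,stay)
state=R head=-3 tape=[B]1BB0
After 15 steps: state R, head at -3, tape 1BB0.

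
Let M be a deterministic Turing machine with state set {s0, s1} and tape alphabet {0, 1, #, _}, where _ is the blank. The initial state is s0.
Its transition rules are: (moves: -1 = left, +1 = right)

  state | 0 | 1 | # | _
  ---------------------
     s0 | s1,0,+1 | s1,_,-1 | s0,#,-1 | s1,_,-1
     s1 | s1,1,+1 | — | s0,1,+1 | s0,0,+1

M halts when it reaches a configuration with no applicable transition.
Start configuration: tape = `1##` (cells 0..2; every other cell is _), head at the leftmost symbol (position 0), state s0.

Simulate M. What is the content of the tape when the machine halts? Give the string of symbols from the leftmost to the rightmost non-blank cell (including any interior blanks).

1101

s0 | _[1]##_   read 1 → write _, move -1, go to s1
s1 | [_]_##_   read _ → write 0, move +1, go to s0
s0 | 0[_]##_   read _ → write _, move -1, go to s1
s1 | [0]_##_   read 0 → write 1, move +1, go to s1
s1 | 1[_]##_   read _ → write 0, move +1, go to s0
s0 | 10[#]#_   read # → write #, move -1, go to s0
s0 | 1[0]##_   read 0 → write 0, move +1, go to s1
s1 | 10[#]#_   read # → write 1, move +1, go to s0
s0 | 101[#]_   read # → write #, move -1, go to s0
s0 | 10[1]#_   read 1 → write _, move -1, go to s1
s1 | 1[0]_#_   read 0 → write 1, move +1, go to s1
s1 | 11[_]#_   read _ → write 0, move +1, go to s0
s0 | 110[#]_   read # → write #, move -1, go to s0
s0 | 11[0]#_   read 0 → write 0, move +1, go to s1
s1 | 110[#]_   read # → write 1, move +1, go to s0
s0 | 1101[_]   read _ → write _, move -1, go to s1
s1 | 110[1]_
The non-blank tape span at halt is 1101.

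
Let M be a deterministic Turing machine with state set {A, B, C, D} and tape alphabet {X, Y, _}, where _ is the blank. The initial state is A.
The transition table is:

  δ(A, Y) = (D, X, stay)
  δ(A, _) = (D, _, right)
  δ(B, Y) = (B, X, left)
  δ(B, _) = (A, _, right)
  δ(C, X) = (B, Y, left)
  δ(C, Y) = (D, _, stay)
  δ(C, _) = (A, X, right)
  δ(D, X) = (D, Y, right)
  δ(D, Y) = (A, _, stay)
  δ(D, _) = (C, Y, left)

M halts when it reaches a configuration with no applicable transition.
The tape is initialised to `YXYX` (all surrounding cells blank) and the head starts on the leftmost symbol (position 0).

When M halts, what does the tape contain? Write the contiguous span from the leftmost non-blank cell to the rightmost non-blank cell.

YYXXYYY

A | [Y]XYX___   read Y → write X, move stay, go to D
D | [X]XYX___   read X → write Y, move right, go to D
D | Y[X]YX___   read X → write Y, move right, go to D
D | YY[Y]X___   read Y → write _, move stay, go to A
A | YY[_]X___   read _ → write _, move right, go to D
D | YY_[X]___   read X → write Y, move right, go to D
D | YY_Y[_]__   read _ → write Y, move left, go to C
C | YY_[Y]Y__   read Y → write _, move stay, go to D
D | YY_[_]Y__   read _ → write Y, move left, go to C
C | YY[_]YY__   read _ → write X, move right, go to A
A | YYX[Y]Y__   read Y → write X, move stay, go to D
D | YYX[X]Y__   read X → write Y, move right, go to D
D | YYXY[Y]__   read Y → write _, move stay, go to A
A | YYXY[_]__   read _ → write _, move right, go to D
D | YYXY_[_]_   read _ → write Y, move left, go to C
C | YYXY[_]Y_   read _ → write X, move right, go to A
A | YYXYX[Y]_   read Y → write X, move stay, go to D
D | YYXYX[X]_   read X → write Y, move right, go to D
D | YYXYXY[_]   read _ → write Y, move left, go to C
C | YYXYX[Y]Y   read Y → write _, move stay, go to D
D | YYXYX[_]Y   read _ → write Y, move left, go to C
C | YYXY[X]YY   read X → write Y, move left, go to B
B | YYX[Y]YYY   read Y → write X, move left, go to B
B | YY[X]XYYY
The non-blank tape span at halt is YYXXYYY.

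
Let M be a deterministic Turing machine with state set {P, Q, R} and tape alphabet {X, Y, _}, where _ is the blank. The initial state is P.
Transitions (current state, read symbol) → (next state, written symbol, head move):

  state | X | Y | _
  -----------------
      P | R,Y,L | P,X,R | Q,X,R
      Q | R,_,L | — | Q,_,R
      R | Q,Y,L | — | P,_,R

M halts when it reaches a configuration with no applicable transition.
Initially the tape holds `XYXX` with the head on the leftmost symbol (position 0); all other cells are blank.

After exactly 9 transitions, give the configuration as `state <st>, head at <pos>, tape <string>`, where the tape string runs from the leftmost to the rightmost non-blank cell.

P | _[X]YXX   read X → write Y, move L, go to R
R | [_]YYXX   read _ → write _, move R, go to P
P | _[Y]YXX   read Y → write X, move R, go to P
P | _X[Y]XX   read Y → write X, move R, go to P
P | _XX[X]X   read X → write Y, move L, go to R
R | _X[X]YX   read X → write Y, move L, go to Q
Q | _[X]YYX   read X → write _, move L, go to R
R | [_]_YYX   read _ → write _, move R, go to P
P | _[_]YYX   read _ → write X, move R, go to Q
Q | _X[Y]YX
After 9 steps: state Q, head at 1, tape XYYX.

state Q, head at 1, tape XYYX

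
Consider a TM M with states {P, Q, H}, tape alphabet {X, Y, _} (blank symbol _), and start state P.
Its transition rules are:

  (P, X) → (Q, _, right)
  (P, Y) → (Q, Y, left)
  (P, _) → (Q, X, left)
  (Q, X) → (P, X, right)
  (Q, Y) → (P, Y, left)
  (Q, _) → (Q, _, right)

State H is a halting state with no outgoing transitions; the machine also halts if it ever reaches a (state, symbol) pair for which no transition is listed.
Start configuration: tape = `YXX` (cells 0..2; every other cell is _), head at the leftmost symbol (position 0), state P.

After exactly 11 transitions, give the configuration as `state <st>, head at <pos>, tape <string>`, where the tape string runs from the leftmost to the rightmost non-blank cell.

P | __[Y]XX   read Y → write Y, move left, go to Q
Q | _[_]YXX   read _ → write _, move right, go to Q
Q | __[Y]XX   read Y → write Y, move left, go to P
P | _[_]YXX   read _ → write X, move left, go to Q
Q | [_]XYXX   read _ → write _, move right, go to Q
Q | _[X]YXX   read X → write X, move right, go to P
P | _X[Y]XX   read Y → write Y, move left, go to Q
Q | _[X]YXX   read X → write X, move right, go to P
P | _X[Y]XX   read Y → write Y, move left, go to Q
Q | _[X]YXX   read X → write X, move right, go to P
P | _X[Y]XX   read Y → write Y, move left, go to Q
Q | _[X]YXX
After 11 steps: state Q, head at -1, tape XYXX.

state Q, head at -1, tape XYXX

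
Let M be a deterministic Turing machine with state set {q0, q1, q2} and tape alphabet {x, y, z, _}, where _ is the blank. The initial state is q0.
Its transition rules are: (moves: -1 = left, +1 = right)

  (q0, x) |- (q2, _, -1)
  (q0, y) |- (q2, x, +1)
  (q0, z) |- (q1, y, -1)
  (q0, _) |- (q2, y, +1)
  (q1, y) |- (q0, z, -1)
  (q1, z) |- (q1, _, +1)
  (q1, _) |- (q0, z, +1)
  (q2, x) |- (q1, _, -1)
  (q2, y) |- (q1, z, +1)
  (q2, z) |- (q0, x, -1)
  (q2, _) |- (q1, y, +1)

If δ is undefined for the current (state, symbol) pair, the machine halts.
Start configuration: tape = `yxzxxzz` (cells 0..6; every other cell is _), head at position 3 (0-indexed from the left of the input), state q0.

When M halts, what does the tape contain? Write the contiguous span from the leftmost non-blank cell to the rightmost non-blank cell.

zx___xzz

state=q0 head=3 tape=_yxz[x]xzz   (q0,x)→(q2,_,-1)
state=q2 head=2 tape=_yx[z]_xzz   (q2,z)→(q0,x,-1)
state=q0 head=1 tape=_y[x]x_xzz   (q0,x)→(q2,_,-1)
state=q2 head=0 tape=_[y]_x_xzz   (q2,y)→(q1,z,+1)
state=q1 head=1 tape=_z[_]x_xzz   (q1,_)→(q0,z,+1)
state=q0 head=2 tape=_zz[x]_xzz   (q0,x)→(q2,_,-1)
state=q2 head=1 tape=_z[z]__xzz   (q2,z)→(q0,x,-1)
state=q0 head=0 tape=_[z]x__xzz   (q0,z)→(q1,y,-1)
state=q1 head=-1 tape=[_]yx__xzz   (q1,_)→(q0,z,+1)
state=q0 head=0 tape=z[y]x__xzz   (q0,y)→(q2,x,+1)
state=q2 head=1 tape=zx[x]__xzz   (q2,x)→(q1,_,-1)
state=q1 head=0 tape=z[x]___xzz
The non-blank tape span at halt is zx___xzz.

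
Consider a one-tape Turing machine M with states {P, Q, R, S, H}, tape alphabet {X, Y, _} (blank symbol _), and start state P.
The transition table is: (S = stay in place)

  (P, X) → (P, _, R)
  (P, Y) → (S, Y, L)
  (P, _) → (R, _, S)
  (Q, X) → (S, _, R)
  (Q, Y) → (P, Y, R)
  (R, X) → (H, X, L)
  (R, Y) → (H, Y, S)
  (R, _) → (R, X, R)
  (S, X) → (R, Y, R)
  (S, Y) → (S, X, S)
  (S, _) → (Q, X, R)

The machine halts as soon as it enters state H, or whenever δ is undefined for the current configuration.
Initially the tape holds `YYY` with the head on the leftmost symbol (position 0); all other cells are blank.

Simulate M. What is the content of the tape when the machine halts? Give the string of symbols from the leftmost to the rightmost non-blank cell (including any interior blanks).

XYYY

P | _[Y]YY   read Y → write Y, move L, go to S
S | [_]YYY   read _ → write X, move R, go to Q
Q | X[Y]YY   read Y → write Y, move R, go to P
P | XY[Y]Y   read Y → write Y, move L, go to S
S | X[Y]YY   read Y → write X, move S, go to S
S | X[X]YY   read X → write Y, move R, go to R
R | XY[Y]Y   read Y → write Y, move S, go to H
H | XY[Y]Y
The non-blank tape span at halt is XYYY.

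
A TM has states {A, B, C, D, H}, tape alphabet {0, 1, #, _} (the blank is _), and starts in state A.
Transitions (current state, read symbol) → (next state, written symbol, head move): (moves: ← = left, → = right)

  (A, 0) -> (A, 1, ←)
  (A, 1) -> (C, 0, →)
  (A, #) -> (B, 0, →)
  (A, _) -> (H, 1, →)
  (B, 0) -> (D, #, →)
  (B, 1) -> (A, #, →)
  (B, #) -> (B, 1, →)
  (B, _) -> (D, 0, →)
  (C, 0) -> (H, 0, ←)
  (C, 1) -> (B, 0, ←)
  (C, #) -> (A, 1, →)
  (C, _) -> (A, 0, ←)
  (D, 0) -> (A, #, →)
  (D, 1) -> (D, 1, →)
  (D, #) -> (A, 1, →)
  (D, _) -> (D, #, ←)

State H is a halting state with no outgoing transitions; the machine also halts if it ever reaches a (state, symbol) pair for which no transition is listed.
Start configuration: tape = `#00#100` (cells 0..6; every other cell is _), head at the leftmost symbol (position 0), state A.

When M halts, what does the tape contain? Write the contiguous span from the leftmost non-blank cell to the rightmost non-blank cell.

0##000#1

A | [#]00#100__   read # → write 0, move →, go to B
B | 0[0]0#100__   read 0 → write #, move →, go to D
D | 0#[0]#100__   read 0 → write #, move →, go to A
A | 0##[#]100__   read # → write 0, move →, go to B
B | 0##0[1]00__   read 1 → write #, move →, go to A
A | 0##0#[0]0__   read 0 → write 1, move ←, go to A
A | 0##0[#]10__   read # → write 0, move →, go to B
B | 0##00[1]0__   read 1 → write #, move →, go to A
A | 0##00#[0]__   read 0 → write 1, move ←, go to A
A | 0##00[#]1__   read # → write 0, move →, go to B
B | 0##000[1]__   read 1 → write #, move →, go to A
A | 0##000#[_]_   read _ → write 1, move →, go to H
H | 0##000#1[_]
The non-blank tape span at halt is 0##000#1.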